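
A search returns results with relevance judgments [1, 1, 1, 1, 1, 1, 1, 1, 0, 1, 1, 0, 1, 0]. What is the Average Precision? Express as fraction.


Computing P@k for each relevant position:
Position 1: relevant, P@1 = 1/1 = 1
Position 2: relevant, P@2 = 2/2 = 1
Position 3: relevant, P@3 = 3/3 = 1
Position 4: relevant, P@4 = 4/4 = 1
Position 5: relevant, P@5 = 5/5 = 1
Position 6: relevant, P@6 = 6/6 = 1
Position 7: relevant, P@7 = 7/7 = 1
Position 8: relevant, P@8 = 8/8 = 1
Position 9: not relevant
Position 10: relevant, P@10 = 9/10 = 9/10
Position 11: relevant, P@11 = 10/11 = 10/11
Position 12: not relevant
Position 13: relevant, P@13 = 11/13 = 11/13
Position 14: not relevant
Sum of P@k = 1 + 1 + 1 + 1 + 1 + 1 + 1 + 1 + 9/10 + 10/11 + 11/13 = 15237/1430
AP = 15237/1430 / 11 = 15237/15730

15237/15730


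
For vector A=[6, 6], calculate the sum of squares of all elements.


|A|^2 = sum of squared components
A[0]^2 = 6^2 = 36
A[1]^2 = 6^2 = 36
Sum = 36 + 36 = 72

72


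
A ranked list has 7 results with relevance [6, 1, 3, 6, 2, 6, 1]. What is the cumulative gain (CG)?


Cumulative Gain = sum of relevance scores
Position 1: rel=6, running sum=6
Position 2: rel=1, running sum=7
Position 3: rel=3, running sum=10
Position 4: rel=6, running sum=16
Position 5: rel=2, running sum=18
Position 6: rel=6, running sum=24
Position 7: rel=1, running sum=25
CG = 25

25


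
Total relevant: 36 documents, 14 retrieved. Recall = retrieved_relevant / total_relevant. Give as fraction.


Recall = retrieved_relevant / total_relevant
= 14 / 36
= 14 / (14 + 22)
= 7/18

7/18


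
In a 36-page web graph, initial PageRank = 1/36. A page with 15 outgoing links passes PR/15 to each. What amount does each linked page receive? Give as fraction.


Initial PR = 1/36 = 1/36
Outlinks = 15
Contribution per link = PR / outlinks
= 1/36 / 15
= 1/540

1/540


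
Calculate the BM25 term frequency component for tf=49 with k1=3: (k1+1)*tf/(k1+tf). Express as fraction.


BM25 TF component = (k1+1)*tf / (k1+tf)
k1 = 3, tf = 49
Numerator = (3+1)*49 = 196
Denominator = 3 + 49 = 52
= 196/52 = 49/13

49/13


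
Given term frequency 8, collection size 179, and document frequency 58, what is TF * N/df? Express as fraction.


TF * (N/df)
= 8 * (179/58)
= 8 * 179/58
= 716/29

716/29


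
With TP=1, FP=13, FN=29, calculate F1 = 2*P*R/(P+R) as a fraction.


F1 = 2 * P * R / (P + R)
P = TP/(TP+FP) = 1/14 = 1/14
R = TP/(TP+FN) = 1/30 = 1/30
2 * P * R = 2 * 1/14 * 1/30 = 1/210
P + R = 1/14 + 1/30 = 11/105
F1 = 1/210 / 11/105 = 1/22

1/22


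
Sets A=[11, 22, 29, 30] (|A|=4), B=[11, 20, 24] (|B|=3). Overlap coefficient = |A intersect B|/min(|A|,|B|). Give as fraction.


A intersect B = [11]
|A intersect B| = 1
min(|A|, |B|) = min(4, 3) = 3
Overlap = 1 / 3 = 1/3

1/3


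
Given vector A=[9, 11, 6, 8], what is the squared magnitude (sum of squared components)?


|A|^2 = sum of squared components
A[0]^2 = 9^2 = 81
A[1]^2 = 11^2 = 121
A[2]^2 = 6^2 = 36
A[3]^2 = 8^2 = 64
Sum = 81 + 121 + 36 + 64 = 302

302


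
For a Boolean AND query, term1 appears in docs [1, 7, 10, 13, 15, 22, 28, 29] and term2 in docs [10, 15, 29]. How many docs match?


Boolean AND: find intersection of posting lists
term1 docs: [1, 7, 10, 13, 15, 22, 28, 29]
term2 docs: [10, 15, 29]
Intersection: [10, 15, 29]
|intersection| = 3

3


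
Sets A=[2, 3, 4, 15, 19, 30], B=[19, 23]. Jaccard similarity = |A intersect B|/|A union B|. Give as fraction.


A intersect B = [19]
|A intersect B| = 1
A union B = [2, 3, 4, 15, 19, 23, 30]
|A union B| = 7
Jaccard = 1/7 = 1/7

1/7


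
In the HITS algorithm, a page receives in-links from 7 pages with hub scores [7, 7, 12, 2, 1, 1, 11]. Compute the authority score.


Authority = sum of hub scores of in-linkers
In-link 1: hub score = 7
In-link 2: hub score = 7
In-link 3: hub score = 12
In-link 4: hub score = 2
In-link 5: hub score = 1
In-link 6: hub score = 1
In-link 7: hub score = 11
Authority = 7 + 7 + 12 + 2 + 1 + 1 + 11 = 41

41


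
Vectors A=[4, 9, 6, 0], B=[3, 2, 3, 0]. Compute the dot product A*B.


Dot product = sum of element-wise products
A[0]*B[0] = 4*3 = 12
A[1]*B[1] = 9*2 = 18
A[2]*B[2] = 6*3 = 18
A[3]*B[3] = 0*0 = 0
Sum = 12 + 18 + 18 + 0 = 48

48


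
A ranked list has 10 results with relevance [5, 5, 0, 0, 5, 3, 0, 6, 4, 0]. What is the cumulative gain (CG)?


Cumulative Gain = sum of relevance scores
Position 1: rel=5, running sum=5
Position 2: rel=5, running sum=10
Position 3: rel=0, running sum=10
Position 4: rel=0, running sum=10
Position 5: rel=5, running sum=15
Position 6: rel=3, running sum=18
Position 7: rel=0, running sum=18
Position 8: rel=6, running sum=24
Position 9: rel=4, running sum=28
Position 10: rel=0, running sum=28
CG = 28

28


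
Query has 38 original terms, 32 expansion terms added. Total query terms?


Original terms: 38
Expansion terms: 32
Total = 38 + 32 = 70

70


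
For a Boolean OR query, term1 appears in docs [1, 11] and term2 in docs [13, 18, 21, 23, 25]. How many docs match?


Boolean OR: find union of posting lists
term1 docs: [1, 11]
term2 docs: [13, 18, 21, 23, 25]
Union: [1, 11, 13, 18, 21, 23, 25]
|union| = 7

7


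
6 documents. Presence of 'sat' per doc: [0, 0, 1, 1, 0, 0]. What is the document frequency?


Checking each document for 'sat':
Doc 1: absent
Doc 2: absent
Doc 3: present
Doc 4: present
Doc 5: absent
Doc 6: absent
df = sum of presences = 0 + 0 + 1 + 1 + 0 + 0 = 2

2


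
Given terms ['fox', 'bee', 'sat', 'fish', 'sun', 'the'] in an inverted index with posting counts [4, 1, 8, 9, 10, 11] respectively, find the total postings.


Summing posting list sizes:
'fox': 4 postings
'bee': 1 postings
'sat': 8 postings
'fish': 9 postings
'sun': 10 postings
'the': 11 postings
Total = 4 + 1 + 8 + 9 + 10 + 11 = 43

43


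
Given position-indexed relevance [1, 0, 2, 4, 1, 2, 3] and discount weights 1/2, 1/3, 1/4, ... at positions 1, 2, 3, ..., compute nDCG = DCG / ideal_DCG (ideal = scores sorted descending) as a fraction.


Position discount weights w_i = 1/(i+1) for i=1..7:
Weights = [1/2, 1/3, 1/4, 1/5, 1/6, 1/7, 1/8]
Actual relevance: [1, 0, 2, 4, 1, 2, 3]
DCG = 1/2 + 0/3 + 2/4 + 4/5 + 1/6 + 2/7 + 3/8 = 2207/840
Ideal relevance (sorted desc): [4, 3, 2, 2, 1, 1, 0]
Ideal DCG = 4/2 + 3/3 + 2/4 + 2/5 + 1/6 + 1/7 + 0/8 = 442/105
nDCG = DCG / ideal_DCG = 2207/840 / 442/105 = 2207/3536

2207/3536


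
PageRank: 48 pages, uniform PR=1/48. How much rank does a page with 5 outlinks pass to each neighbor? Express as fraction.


Initial PR = 1/48 = 1/48
Outlinks = 5
Contribution per link = PR / outlinks
= 1/48 / 5
= 1/240

1/240


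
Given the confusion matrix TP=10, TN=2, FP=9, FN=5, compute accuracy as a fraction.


Accuracy = (TP + TN) / (TP + TN + FP + FN)
TP + TN = 10 + 2 = 12
Total = 10 + 2 + 9 + 5 = 26
Accuracy = 12 / 26 = 6/13

6/13


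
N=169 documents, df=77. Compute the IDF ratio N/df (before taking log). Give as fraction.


IDF ratio = N / df
= 169 / 77
= 169/77

169/77


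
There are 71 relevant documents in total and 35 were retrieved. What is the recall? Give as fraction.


Recall = retrieved_relevant / total_relevant
= 35 / 71
= 35 / (35 + 36)
= 35/71

35/71


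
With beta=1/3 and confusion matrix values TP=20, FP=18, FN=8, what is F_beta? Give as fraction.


P = TP/(TP+FP) = 20/38 = 10/19
R = TP/(TP+FN) = 20/28 = 5/7
beta^2 = 1/3^2 = 1/9
(1 + beta^2) = 10/9
Numerator = (1+beta^2)*P*R = 500/1197
Denominator = beta^2*P + R = 10/171 + 5/7 = 925/1197
F_beta = 20/37

20/37


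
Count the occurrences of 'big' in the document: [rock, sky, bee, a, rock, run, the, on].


Document has 8 words
Scanning for 'big':
Term not found in document
Count = 0

0


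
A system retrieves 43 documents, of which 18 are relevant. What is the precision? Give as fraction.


Precision = relevant_retrieved / total_retrieved
= 18 / 43
= 18 / (18 + 25)
= 18/43

18/43


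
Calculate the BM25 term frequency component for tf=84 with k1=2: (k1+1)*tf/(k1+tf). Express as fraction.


BM25 TF component = (k1+1)*tf / (k1+tf)
k1 = 2, tf = 84
Numerator = (2+1)*84 = 252
Denominator = 2 + 84 = 86
= 252/86 = 126/43

126/43


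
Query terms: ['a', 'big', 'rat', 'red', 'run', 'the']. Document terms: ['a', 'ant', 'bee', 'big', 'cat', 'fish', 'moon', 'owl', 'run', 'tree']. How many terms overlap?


Query terms: ['a', 'big', 'rat', 'red', 'run', 'the']
Document terms: ['a', 'ant', 'bee', 'big', 'cat', 'fish', 'moon', 'owl', 'run', 'tree']
Common terms: ['a', 'big', 'run']
Overlap count = 3

3


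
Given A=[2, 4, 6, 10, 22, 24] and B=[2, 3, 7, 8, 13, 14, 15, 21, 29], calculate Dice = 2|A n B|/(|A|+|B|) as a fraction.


A intersect B = [2]
|A intersect B| = 1
|A| = 6, |B| = 9
Dice = 2*1 / (6+9)
= 2 / 15 = 2/15

2/15


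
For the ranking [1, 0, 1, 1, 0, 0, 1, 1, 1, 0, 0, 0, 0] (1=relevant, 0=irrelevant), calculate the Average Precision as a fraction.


Computing P@k for each relevant position:
Position 1: relevant, P@1 = 1/1 = 1
Position 2: not relevant
Position 3: relevant, P@3 = 2/3 = 2/3
Position 4: relevant, P@4 = 3/4 = 3/4
Position 5: not relevant
Position 6: not relevant
Position 7: relevant, P@7 = 4/7 = 4/7
Position 8: relevant, P@8 = 5/8 = 5/8
Position 9: relevant, P@9 = 6/9 = 2/3
Position 10: not relevant
Position 11: not relevant
Position 12: not relevant
Position 13: not relevant
Sum of P@k = 1 + 2/3 + 3/4 + 4/7 + 5/8 + 2/3 = 719/168
AP = 719/168 / 6 = 719/1008

719/1008


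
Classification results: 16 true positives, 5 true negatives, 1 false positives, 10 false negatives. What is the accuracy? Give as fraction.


Accuracy = (TP + TN) / (TP + TN + FP + FN)
TP + TN = 16 + 5 = 21
Total = 16 + 5 + 1 + 10 = 32
Accuracy = 21 / 32 = 21/32

21/32


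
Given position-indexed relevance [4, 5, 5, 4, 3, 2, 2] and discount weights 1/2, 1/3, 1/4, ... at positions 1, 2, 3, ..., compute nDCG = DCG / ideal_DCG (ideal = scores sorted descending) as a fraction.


Position discount weights w_i = 1/(i+1) for i=1..7:
Weights = [1/2, 1/3, 1/4, 1/5, 1/6, 1/7, 1/8]
Actual relevance: [4, 5, 5, 4, 3, 2, 2]
DCG = 4/2 + 5/3 + 5/4 + 4/5 + 3/6 + 2/7 + 2/8 = 709/105
Ideal relevance (sorted desc): [5, 5, 4, 4, 3, 2, 2]
Ideal DCG = 5/2 + 5/3 + 4/4 + 4/5 + 3/6 + 2/7 + 2/8 = 2941/420
nDCG = DCG / ideal_DCG = 709/105 / 2941/420 = 2836/2941

2836/2941


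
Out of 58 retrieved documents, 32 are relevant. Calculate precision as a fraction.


Precision = relevant_retrieved / total_retrieved
= 32 / 58
= 32 / (32 + 26)
= 16/29

16/29


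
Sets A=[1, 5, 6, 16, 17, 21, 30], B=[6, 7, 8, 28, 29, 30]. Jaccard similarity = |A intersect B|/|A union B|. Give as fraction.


A intersect B = [6, 30]
|A intersect B| = 2
A union B = [1, 5, 6, 7, 8, 16, 17, 21, 28, 29, 30]
|A union B| = 11
Jaccard = 2/11 = 2/11

2/11


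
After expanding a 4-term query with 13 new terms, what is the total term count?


Original terms: 4
Expansion terms: 13
Total = 4 + 13 = 17

17


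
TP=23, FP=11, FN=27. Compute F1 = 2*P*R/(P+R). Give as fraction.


F1 = 2 * P * R / (P + R)
P = TP/(TP+FP) = 23/34 = 23/34
R = TP/(TP+FN) = 23/50 = 23/50
2 * P * R = 2 * 23/34 * 23/50 = 529/850
P + R = 23/34 + 23/50 = 483/425
F1 = 529/850 / 483/425 = 23/42

23/42


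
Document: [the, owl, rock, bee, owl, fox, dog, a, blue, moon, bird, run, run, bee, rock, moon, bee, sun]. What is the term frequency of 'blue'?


Document has 18 words
Scanning for 'blue':
Found at positions: [8]
Count = 1

1


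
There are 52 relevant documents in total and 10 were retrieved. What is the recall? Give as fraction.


Recall = retrieved_relevant / total_relevant
= 10 / 52
= 10 / (10 + 42)
= 5/26

5/26


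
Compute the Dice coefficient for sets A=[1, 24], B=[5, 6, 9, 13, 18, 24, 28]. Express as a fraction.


A intersect B = [24]
|A intersect B| = 1
|A| = 2, |B| = 7
Dice = 2*1 / (2+7)
= 2 / 9 = 2/9

2/9


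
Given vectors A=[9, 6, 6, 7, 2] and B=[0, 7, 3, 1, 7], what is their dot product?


Dot product = sum of element-wise products
A[0]*B[0] = 9*0 = 0
A[1]*B[1] = 6*7 = 42
A[2]*B[2] = 6*3 = 18
A[3]*B[3] = 7*1 = 7
A[4]*B[4] = 2*7 = 14
Sum = 0 + 42 + 18 + 7 + 14 = 81

81


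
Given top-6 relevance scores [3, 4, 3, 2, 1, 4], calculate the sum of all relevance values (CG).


Cumulative Gain = sum of relevance scores
Position 1: rel=3, running sum=3
Position 2: rel=4, running sum=7
Position 3: rel=3, running sum=10
Position 4: rel=2, running sum=12
Position 5: rel=1, running sum=13
Position 6: rel=4, running sum=17
CG = 17

17


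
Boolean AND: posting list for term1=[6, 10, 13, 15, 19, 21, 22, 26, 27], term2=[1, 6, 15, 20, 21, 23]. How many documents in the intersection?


Boolean AND: find intersection of posting lists
term1 docs: [6, 10, 13, 15, 19, 21, 22, 26, 27]
term2 docs: [1, 6, 15, 20, 21, 23]
Intersection: [6, 15, 21]
|intersection| = 3

3


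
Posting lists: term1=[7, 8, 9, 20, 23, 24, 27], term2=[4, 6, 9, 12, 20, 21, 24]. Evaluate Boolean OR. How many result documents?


Boolean OR: find union of posting lists
term1 docs: [7, 8, 9, 20, 23, 24, 27]
term2 docs: [4, 6, 9, 12, 20, 21, 24]
Union: [4, 6, 7, 8, 9, 12, 20, 21, 23, 24, 27]
|union| = 11

11


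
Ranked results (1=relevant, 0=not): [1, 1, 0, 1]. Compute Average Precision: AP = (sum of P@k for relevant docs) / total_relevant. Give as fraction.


Computing P@k for each relevant position:
Position 1: relevant, P@1 = 1/1 = 1
Position 2: relevant, P@2 = 2/2 = 1
Position 3: not relevant
Position 4: relevant, P@4 = 3/4 = 3/4
Sum of P@k = 1 + 1 + 3/4 = 11/4
AP = 11/4 / 3 = 11/12

11/12


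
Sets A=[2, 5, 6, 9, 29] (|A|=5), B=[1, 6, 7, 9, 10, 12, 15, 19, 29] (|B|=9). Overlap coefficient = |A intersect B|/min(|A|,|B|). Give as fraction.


A intersect B = [6, 9, 29]
|A intersect B| = 3
min(|A|, |B|) = min(5, 9) = 5
Overlap = 3 / 5 = 3/5

3/5


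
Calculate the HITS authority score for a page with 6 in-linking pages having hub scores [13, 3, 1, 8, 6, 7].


Authority = sum of hub scores of in-linkers
In-link 1: hub score = 13
In-link 2: hub score = 3
In-link 3: hub score = 1
In-link 4: hub score = 8
In-link 5: hub score = 6
In-link 6: hub score = 7
Authority = 13 + 3 + 1 + 8 + 6 + 7 = 38

38


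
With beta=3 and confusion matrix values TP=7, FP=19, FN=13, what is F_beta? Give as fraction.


P = TP/(TP+FP) = 7/26 = 7/26
R = TP/(TP+FN) = 7/20 = 7/20
beta^2 = 3^2 = 9
(1 + beta^2) = 10
Numerator = (1+beta^2)*P*R = 49/52
Denominator = beta^2*P + R = 63/26 + 7/20 = 721/260
F_beta = 35/103

35/103


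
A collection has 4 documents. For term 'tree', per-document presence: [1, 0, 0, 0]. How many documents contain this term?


Checking each document for 'tree':
Doc 1: present
Doc 2: absent
Doc 3: absent
Doc 4: absent
df = sum of presences = 1 + 0 + 0 + 0 = 1

1


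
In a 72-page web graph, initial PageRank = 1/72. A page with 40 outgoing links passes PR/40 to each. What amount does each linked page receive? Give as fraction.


Initial PR = 1/72 = 1/72
Outlinks = 40
Contribution per link = PR / outlinks
= 1/72 / 40
= 1/2880

1/2880


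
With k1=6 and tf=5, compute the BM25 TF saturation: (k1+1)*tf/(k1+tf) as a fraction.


BM25 TF component = (k1+1)*tf / (k1+tf)
k1 = 6, tf = 5
Numerator = (6+1)*5 = 35
Denominator = 6 + 5 = 11
= 35/11 = 35/11

35/11


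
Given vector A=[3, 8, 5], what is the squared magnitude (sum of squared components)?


|A|^2 = sum of squared components
A[0]^2 = 3^2 = 9
A[1]^2 = 8^2 = 64
A[2]^2 = 5^2 = 25
Sum = 9 + 64 + 25 = 98

98


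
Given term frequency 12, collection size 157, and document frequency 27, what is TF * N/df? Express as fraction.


TF * (N/df)
= 12 * (157/27)
= 12 * 157/27
= 628/9

628/9


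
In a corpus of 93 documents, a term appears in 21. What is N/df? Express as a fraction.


IDF ratio = N / df
= 93 / 21
= 31/7

31/7


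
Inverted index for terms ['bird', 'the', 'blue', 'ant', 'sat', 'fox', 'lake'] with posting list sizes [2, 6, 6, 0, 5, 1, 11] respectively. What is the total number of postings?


Summing posting list sizes:
'bird': 2 postings
'the': 6 postings
'blue': 6 postings
'ant': 0 postings
'sat': 5 postings
'fox': 1 postings
'lake': 11 postings
Total = 2 + 6 + 6 + 0 + 5 + 1 + 11 = 31

31


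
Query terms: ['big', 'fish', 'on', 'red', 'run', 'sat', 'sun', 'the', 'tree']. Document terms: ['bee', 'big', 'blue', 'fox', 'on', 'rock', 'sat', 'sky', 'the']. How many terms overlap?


Query terms: ['big', 'fish', 'on', 'red', 'run', 'sat', 'sun', 'the', 'tree']
Document terms: ['bee', 'big', 'blue', 'fox', 'on', 'rock', 'sat', 'sky', 'the']
Common terms: ['big', 'on', 'sat', 'the']
Overlap count = 4

4


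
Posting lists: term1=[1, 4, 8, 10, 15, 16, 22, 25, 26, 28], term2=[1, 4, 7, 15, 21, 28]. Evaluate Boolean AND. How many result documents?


Boolean AND: find intersection of posting lists
term1 docs: [1, 4, 8, 10, 15, 16, 22, 25, 26, 28]
term2 docs: [1, 4, 7, 15, 21, 28]
Intersection: [1, 4, 15, 28]
|intersection| = 4

4


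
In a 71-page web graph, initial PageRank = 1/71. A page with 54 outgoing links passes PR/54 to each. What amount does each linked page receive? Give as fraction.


Initial PR = 1/71 = 1/71
Outlinks = 54
Contribution per link = PR / outlinks
= 1/71 / 54
= 1/3834

1/3834


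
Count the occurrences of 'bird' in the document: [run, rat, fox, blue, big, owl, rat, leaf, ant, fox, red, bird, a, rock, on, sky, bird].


Document has 17 words
Scanning for 'bird':
Found at positions: [11, 16]
Count = 2

2


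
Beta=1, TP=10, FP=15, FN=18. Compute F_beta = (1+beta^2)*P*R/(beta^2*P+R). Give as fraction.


P = TP/(TP+FP) = 10/25 = 2/5
R = TP/(TP+FN) = 10/28 = 5/14
beta^2 = 1^2 = 1
(1 + beta^2) = 2
Numerator = (1+beta^2)*P*R = 2/7
Denominator = beta^2*P + R = 2/5 + 5/14 = 53/70
F_beta = 20/53

20/53


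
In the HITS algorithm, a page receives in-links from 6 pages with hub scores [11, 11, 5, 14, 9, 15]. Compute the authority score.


Authority = sum of hub scores of in-linkers
In-link 1: hub score = 11
In-link 2: hub score = 11
In-link 3: hub score = 5
In-link 4: hub score = 14
In-link 5: hub score = 9
In-link 6: hub score = 15
Authority = 11 + 11 + 5 + 14 + 9 + 15 = 65

65


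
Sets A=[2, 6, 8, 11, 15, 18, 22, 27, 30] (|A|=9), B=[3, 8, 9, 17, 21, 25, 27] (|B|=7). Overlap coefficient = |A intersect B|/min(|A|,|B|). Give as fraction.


A intersect B = [8, 27]
|A intersect B| = 2
min(|A|, |B|) = min(9, 7) = 7
Overlap = 2 / 7 = 2/7

2/7


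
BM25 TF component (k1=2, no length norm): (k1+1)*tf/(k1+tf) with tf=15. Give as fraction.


BM25 TF component = (k1+1)*tf / (k1+tf)
k1 = 2, tf = 15
Numerator = (2+1)*15 = 45
Denominator = 2 + 15 = 17
= 45/17 = 45/17

45/17


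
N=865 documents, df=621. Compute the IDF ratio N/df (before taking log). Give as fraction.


IDF ratio = N / df
= 865 / 621
= 865/621

865/621


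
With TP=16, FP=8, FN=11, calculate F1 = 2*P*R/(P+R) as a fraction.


F1 = 2 * P * R / (P + R)
P = TP/(TP+FP) = 16/24 = 2/3
R = TP/(TP+FN) = 16/27 = 16/27
2 * P * R = 2 * 2/3 * 16/27 = 64/81
P + R = 2/3 + 16/27 = 34/27
F1 = 64/81 / 34/27 = 32/51

32/51


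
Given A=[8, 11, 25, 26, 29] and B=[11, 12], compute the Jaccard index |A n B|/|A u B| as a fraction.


A intersect B = [11]
|A intersect B| = 1
A union B = [8, 11, 12, 25, 26, 29]
|A union B| = 6
Jaccard = 1/6 = 1/6

1/6


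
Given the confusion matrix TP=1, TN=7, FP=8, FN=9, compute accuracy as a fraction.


Accuracy = (TP + TN) / (TP + TN + FP + FN)
TP + TN = 1 + 7 = 8
Total = 1 + 7 + 8 + 9 = 25
Accuracy = 8 / 25 = 8/25

8/25


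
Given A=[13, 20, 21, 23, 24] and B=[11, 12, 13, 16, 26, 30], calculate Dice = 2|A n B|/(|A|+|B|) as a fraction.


A intersect B = [13]
|A intersect B| = 1
|A| = 5, |B| = 6
Dice = 2*1 / (5+6)
= 2 / 11 = 2/11

2/11


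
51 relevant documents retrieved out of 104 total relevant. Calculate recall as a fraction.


Recall = retrieved_relevant / total_relevant
= 51 / 104
= 51 / (51 + 53)
= 51/104

51/104


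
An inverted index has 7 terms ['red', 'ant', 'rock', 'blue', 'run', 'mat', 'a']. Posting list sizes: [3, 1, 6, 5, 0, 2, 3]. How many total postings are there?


Summing posting list sizes:
'red': 3 postings
'ant': 1 postings
'rock': 6 postings
'blue': 5 postings
'run': 0 postings
'mat': 2 postings
'a': 3 postings
Total = 3 + 1 + 6 + 5 + 0 + 2 + 3 = 20

20


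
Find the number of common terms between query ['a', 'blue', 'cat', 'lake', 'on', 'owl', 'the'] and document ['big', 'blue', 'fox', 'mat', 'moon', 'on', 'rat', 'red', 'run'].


Query terms: ['a', 'blue', 'cat', 'lake', 'on', 'owl', 'the']
Document terms: ['big', 'blue', 'fox', 'mat', 'moon', 'on', 'rat', 'red', 'run']
Common terms: ['blue', 'on']
Overlap count = 2

2


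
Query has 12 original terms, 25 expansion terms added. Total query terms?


Original terms: 12
Expansion terms: 25
Total = 12 + 25 = 37

37


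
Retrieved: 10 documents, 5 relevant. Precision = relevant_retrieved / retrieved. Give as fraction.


Precision = relevant_retrieved / total_retrieved
= 5 / 10
= 5 / (5 + 5)
= 1/2

1/2


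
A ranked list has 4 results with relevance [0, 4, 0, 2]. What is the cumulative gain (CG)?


Cumulative Gain = sum of relevance scores
Position 1: rel=0, running sum=0
Position 2: rel=4, running sum=4
Position 3: rel=0, running sum=4
Position 4: rel=2, running sum=6
CG = 6

6


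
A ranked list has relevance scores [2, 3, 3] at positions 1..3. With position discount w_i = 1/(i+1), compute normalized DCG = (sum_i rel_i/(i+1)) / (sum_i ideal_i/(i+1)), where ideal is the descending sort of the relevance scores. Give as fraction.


Position discount weights w_i = 1/(i+1) for i=1..3:
Weights = [1/2, 1/3, 1/4]
Actual relevance: [2, 3, 3]
DCG = 2/2 + 3/3 + 3/4 = 11/4
Ideal relevance (sorted desc): [3, 3, 2]
Ideal DCG = 3/2 + 3/3 + 2/4 = 3
nDCG = DCG / ideal_DCG = 11/4 / 3 = 11/12

11/12


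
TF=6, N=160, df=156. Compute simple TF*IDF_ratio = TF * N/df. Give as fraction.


TF * (N/df)
= 6 * (160/156)
= 6 * 40/39
= 80/13

80/13


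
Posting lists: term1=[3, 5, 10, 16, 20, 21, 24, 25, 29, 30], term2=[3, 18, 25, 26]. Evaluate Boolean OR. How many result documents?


Boolean OR: find union of posting lists
term1 docs: [3, 5, 10, 16, 20, 21, 24, 25, 29, 30]
term2 docs: [3, 18, 25, 26]
Union: [3, 5, 10, 16, 18, 20, 21, 24, 25, 26, 29, 30]
|union| = 12

12


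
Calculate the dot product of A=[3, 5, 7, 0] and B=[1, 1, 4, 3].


Dot product = sum of element-wise products
A[0]*B[0] = 3*1 = 3
A[1]*B[1] = 5*1 = 5
A[2]*B[2] = 7*4 = 28
A[3]*B[3] = 0*3 = 0
Sum = 3 + 5 + 28 + 0 = 36

36


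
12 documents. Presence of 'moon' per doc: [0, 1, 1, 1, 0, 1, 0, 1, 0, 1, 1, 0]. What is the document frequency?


Checking each document for 'moon':
Doc 1: absent
Doc 2: present
Doc 3: present
Doc 4: present
Doc 5: absent
Doc 6: present
Doc 7: absent
Doc 8: present
Doc 9: absent
Doc 10: present
Doc 11: present
Doc 12: absent
df = sum of presences = 0 + 1 + 1 + 1 + 0 + 1 + 0 + 1 + 0 + 1 + 1 + 0 = 7

7


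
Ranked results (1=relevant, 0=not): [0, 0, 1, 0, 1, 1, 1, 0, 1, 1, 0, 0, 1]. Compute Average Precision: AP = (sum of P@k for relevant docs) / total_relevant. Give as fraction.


Computing P@k for each relevant position:
Position 1: not relevant
Position 2: not relevant
Position 3: relevant, P@3 = 1/3 = 1/3
Position 4: not relevant
Position 5: relevant, P@5 = 2/5 = 2/5
Position 6: relevant, P@6 = 3/6 = 1/2
Position 7: relevant, P@7 = 4/7 = 4/7
Position 8: not relevant
Position 9: relevant, P@9 = 5/9 = 5/9
Position 10: relevant, P@10 = 6/10 = 3/5
Position 11: not relevant
Position 12: not relevant
Position 13: relevant, P@13 = 7/13 = 7/13
Sum of P@k = 1/3 + 2/5 + 1/2 + 4/7 + 5/9 + 3/5 + 7/13 = 5731/1638
AP = 5731/1638 / 7 = 5731/11466

5731/11466


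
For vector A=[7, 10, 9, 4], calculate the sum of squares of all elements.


|A|^2 = sum of squared components
A[0]^2 = 7^2 = 49
A[1]^2 = 10^2 = 100
A[2]^2 = 9^2 = 81
A[3]^2 = 4^2 = 16
Sum = 49 + 100 + 81 + 16 = 246

246


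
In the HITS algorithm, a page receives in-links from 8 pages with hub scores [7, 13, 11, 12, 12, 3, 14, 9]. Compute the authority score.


Authority = sum of hub scores of in-linkers
In-link 1: hub score = 7
In-link 2: hub score = 13
In-link 3: hub score = 11
In-link 4: hub score = 12
In-link 5: hub score = 12
In-link 6: hub score = 3
In-link 7: hub score = 14
In-link 8: hub score = 9
Authority = 7 + 13 + 11 + 12 + 12 + 3 + 14 + 9 = 81

81


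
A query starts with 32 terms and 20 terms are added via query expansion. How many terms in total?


Original terms: 32
Expansion terms: 20
Total = 32 + 20 = 52

52


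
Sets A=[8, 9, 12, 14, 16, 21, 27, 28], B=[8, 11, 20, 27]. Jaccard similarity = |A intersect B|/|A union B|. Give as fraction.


A intersect B = [8, 27]
|A intersect B| = 2
A union B = [8, 9, 11, 12, 14, 16, 20, 21, 27, 28]
|A union B| = 10
Jaccard = 2/10 = 1/5

1/5


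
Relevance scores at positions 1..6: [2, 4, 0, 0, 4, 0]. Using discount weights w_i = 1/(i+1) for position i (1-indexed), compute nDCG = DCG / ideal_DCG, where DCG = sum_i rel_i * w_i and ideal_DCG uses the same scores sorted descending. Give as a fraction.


Position discount weights w_i = 1/(i+1) for i=1..6:
Weights = [1/2, 1/3, 1/4, 1/5, 1/6, 1/7]
Actual relevance: [2, 4, 0, 0, 4, 0]
DCG = 2/2 + 4/3 + 0/4 + 0/5 + 4/6 + 0/7 = 3
Ideal relevance (sorted desc): [4, 4, 2, 0, 0, 0]
Ideal DCG = 4/2 + 4/3 + 2/4 + 0/5 + 0/6 + 0/7 = 23/6
nDCG = DCG / ideal_DCG = 3 / 23/6 = 18/23

18/23


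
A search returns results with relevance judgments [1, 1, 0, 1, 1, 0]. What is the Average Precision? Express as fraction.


Computing P@k for each relevant position:
Position 1: relevant, P@1 = 1/1 = 1
Position 2: relevant, P@2 = 2/2 = 1
Position 3: not relevant
Position 4: relevant, P@4 = 3/4 = 3/4
Position 5: relevant, P@5 = 4/5 = 4/5
Position 6: not relevant
Sum of P@k = 1 + 1 + 3/4 + 4/5 = 71/20
AP = 71/20 / 4 = 71/80

71/80


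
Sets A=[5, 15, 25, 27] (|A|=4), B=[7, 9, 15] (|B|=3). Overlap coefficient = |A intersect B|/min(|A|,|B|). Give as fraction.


A intersect B = [15]
|A intersect B| = 1
min(|A|, |B|) = min(4, 3) = 3
Overlap = 1 / 3 = 1/3

1/3


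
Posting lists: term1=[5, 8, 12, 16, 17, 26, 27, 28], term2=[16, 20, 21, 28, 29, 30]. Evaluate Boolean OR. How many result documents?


Boolean OR: find union of posting lists
term1 docs: [5, 8, 12, 16, 17, 26, 27, 28]
term2 docs: [16, 20, 21, 28, 29, 30]
Union: [5, 8, 12, 16, 17, 20, 21, 26, 27, 28, 29, 30]
|union| = 12

12


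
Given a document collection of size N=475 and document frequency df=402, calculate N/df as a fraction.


IDF ratio = N / df
= 475 / 402
= 475/402

475/402


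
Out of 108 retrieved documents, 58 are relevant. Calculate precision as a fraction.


Precision = relevant_retrieved / total_retrieved
= 58 / 108
= 58 / (58 + 50)
= 29/54

29/54


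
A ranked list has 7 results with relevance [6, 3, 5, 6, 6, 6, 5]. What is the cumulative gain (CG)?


Cumulative Gain = sum of relevance scores
Position 1: rel=6, running sum=6
Position 2: rel=3, running sum=9
Position 3: rel=5, running sum=14
Position 4: rel=6, running sum=20
Position 5: rel=6, running sum=26
Position 6: rel=6, running sum=32
Position 7: rel=5, running sum=37
CG = 37

37


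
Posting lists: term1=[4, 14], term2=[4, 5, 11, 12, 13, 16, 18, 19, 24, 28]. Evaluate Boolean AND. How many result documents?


Boolean AND: find intersection of posting lists
term1 docs: [4, 14]
term2 docs: [4, 5, 11, 12, 13, 16, 18, 19, 24, 28]
Intersection: [4]
|intersection| = 1

1


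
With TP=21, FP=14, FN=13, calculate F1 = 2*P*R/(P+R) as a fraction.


F1 = 2 * P * R / (P + R)
P = TP/(TP+FP) = 21/35 = 3/5
R = TP/(TP+FN) = 21/34 = 21/34
2 * P * R = 2 * 3/5 * 21/34 = 63/85
P + R = 3/5 + 21/34 = 207/170
F1 = 63/85 / 207/170 = 14/23

14/23


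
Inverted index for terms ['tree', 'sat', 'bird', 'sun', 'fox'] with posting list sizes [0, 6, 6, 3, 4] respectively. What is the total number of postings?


Summing posting list sizes:
'tree': 0 postings
'sat': 6 postings
'bird': 6 postings
'sun': 3 postings
'fox': 4 postings
Total = 0 + 6 + 6 + 3 + 4 = 19

19


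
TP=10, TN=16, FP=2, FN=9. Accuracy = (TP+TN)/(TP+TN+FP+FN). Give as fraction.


Accuracy = (TP + TN) / (TP + TN + FP + FN)
TP + TN = 10 + 16 = 26
Total = 10 + 16 + 2 + 9 = 37
Accuracy = 26 / 37 = 26/37

26/37


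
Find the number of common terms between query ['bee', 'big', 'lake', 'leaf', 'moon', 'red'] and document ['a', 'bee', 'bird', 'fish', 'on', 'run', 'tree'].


Query terms: ['bee', 'big', 'lake', 'leaf', 'moon', 'red']
Document terms: ['a', 'bee', 'bird', 'fish', 'on', 'run', 'tree']
Common terms: ['bee']
Overlap count = 1

1


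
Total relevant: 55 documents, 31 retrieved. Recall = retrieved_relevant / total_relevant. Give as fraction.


Recall = retrieved_relevant / total_relevant
= 31 / 55
= 31 / (31 + 24)
= 31/55

31/55


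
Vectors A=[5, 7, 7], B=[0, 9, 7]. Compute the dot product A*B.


Dot product = sum of element-wise products
A[0]*B[0] = 5*0 = 0
A[1]*B[1] = 7*9 = 63
A[2]*B[2] = 7*7 = 49
Sum = 0 + 63 + 49 = 112

112


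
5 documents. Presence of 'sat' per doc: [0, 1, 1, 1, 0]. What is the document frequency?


Checking each document for 'sat':
Doc 1: absent
Doc 2: present
Doc 3: present
Doc 4: present
Doc 5: absent
df = sum of presences = 0 + 1 + 1 + 1 + 0 = 3

3


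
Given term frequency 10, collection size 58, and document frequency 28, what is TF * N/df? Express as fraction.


TF * (N/df)
= 10 * (58/28)
= 10 * 29/14
= 145/7

145/7


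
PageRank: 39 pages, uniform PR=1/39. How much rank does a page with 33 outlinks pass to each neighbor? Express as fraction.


Initial PR = 1/39 = 1/39
Outlinks = 33
Contribution per link = PR / outlinks
= 1/39 / 33
= 1/1287

1/1287


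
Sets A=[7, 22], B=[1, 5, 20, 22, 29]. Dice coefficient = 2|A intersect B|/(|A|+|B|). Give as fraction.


A intersect B = [22]
|A intersect B| = 1
|A| = 2, |B| = 5
Dice = 2*1 / (2+5)
= 2 / 7 = 2/7

2/7


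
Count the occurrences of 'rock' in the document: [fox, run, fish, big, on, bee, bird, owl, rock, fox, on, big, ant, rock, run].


Document has 15 words
Scanning for 'rock':
Found at positions: [8, 13]
Count = 2

2


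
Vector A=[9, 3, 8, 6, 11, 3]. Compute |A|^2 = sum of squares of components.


|A|^2 = sum of squared components
A[0]^2 = 9^2 = 81
A[1]^2 = 3^2 = 9
A[2]^2 = 8^2 = 64
A[3]^2 = 6^2 = 36
A[4]^2 = 11^2 = 121
A[5]^2 = 3^2 = 9
Sum = 81 + 9 + 64 + 36 + 121 + 9 = 320

320


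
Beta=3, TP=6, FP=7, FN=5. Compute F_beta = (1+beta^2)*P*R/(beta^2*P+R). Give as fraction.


P = TP/(TP+FP) = 6/13 = 6/13
R = TP/(TP+FN) = 6/11 = 6/11
beta^2 = 3^2 = 9
(1 + beta^2) = 10
Numerator = (1+beta^2)*P*R = 360/143
Denominator = beta^2*P + R = 54/13 + 6/11 = 672/143
F_beta = 15/28

15/28


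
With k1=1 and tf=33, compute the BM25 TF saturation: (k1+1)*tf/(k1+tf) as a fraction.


BM25 TF component = (k1+1)*tf / (k1+tf)
k1 = 1, tf = 33
Numerator = (1+1)*33 = 66
Denominator = 1 + 33 = 34
= 66/34 = 33/17

33/17


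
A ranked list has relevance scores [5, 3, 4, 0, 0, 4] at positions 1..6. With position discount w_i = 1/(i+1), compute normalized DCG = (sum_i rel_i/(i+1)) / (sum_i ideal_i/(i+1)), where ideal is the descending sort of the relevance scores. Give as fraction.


Position discount weights w_i = 1/(i+1) for i=1..6:
Weights = [1/2, 1/3, 1/4, 1/5, 1/6, 1/7]
Actual relevance: [5, 3, 4, 0, 0, 4]
DCG = 5/2 + 3/3 + 4/4 + 0/5 + 0/6 + 4/7 = 71/14
Ideal relevance (sorted desc): [5, 4, 4, 3, 0, 0]
Ideal DCG = 5/2 + 4/3 + 4/4 + 3/5 + 0/6 + 0/7 = 163/30
nDCG = DCG / ideal_DCG = 71/14 / 163/30 = 1065/1141

1065/1141


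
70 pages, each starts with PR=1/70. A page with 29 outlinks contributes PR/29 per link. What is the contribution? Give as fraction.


Initial PR = 1/70 = 1/70
Outlinks = 29
Contribution per link = PR / outlinks
= 1/70 / 29
= 1/2030

1/2030


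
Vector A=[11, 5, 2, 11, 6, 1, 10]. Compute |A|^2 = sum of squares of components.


|A|^2 = sum of squared components
A[0]^2 = 11^2 = 121
A[1]^2 = 5^2 = 25
A[2]^2 = 2^2 = 4
A[3]^2 = 11^2 = 121
A[4]^2 = 6^2 = 36
A[5]^2 = 1^2 = 1
A[6]^2 = 10^2 = 100
Sum = 121 + 25 + 4 + 121 + 36 + 1 + 100 = 408

408


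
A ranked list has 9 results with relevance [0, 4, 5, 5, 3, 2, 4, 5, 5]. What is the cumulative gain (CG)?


Cumulative Gain = sum of relevance scores
Position 1: rel=0, running sum=0
Position 2: rel=4, running sum=4
Position 3: rel=5, running sum=9
Position 4: rel=5, running sum=14
Position 5: rel=3, running sum=17
Position 6: rel=2, running sum=19
Position 7: rel=4, running sum=23
Position 8: rel=5, running sum=28
Position 9: rel=5, running sum=33
CG = 33

33


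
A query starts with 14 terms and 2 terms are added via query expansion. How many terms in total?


Original terms: 14
Expansion terms: 2
Total = 14 + 2 = 16

16


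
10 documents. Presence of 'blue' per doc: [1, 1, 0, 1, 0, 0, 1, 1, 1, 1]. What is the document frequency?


Checking each document for 'blue':
Doc 1: present
Doc 2: present
Doc 3: absent
Doc 4: present
Doc 5: absent
Doc 6: absent
Doc 7: present
Doc 8: present
Doc 9: present
Doc 10: present
df = sum of presences = 1 + 1 + 0 + 1 + 0 + 0 + 1 + 1 + 1 + 1 = 7

7


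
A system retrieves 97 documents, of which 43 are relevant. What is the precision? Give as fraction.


Precision = relevant_retrieved / total_retrieved
= 43 / 97
= 43 / (43 + 54)
= 43/97

43/97


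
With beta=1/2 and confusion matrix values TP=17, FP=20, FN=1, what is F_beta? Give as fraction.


P = TP/(TP+FP) = 17/37 = 17/37
R = TP/(TP+FN) = 17/18 = 17/18
beta^2 = 1/2^2 = 1/4
(1 + beta^2) = 5/4
Numerator = (1+beta^2)*P*R = 1445/2664
Denominator = beta^2*P + R = 17/148 + 17/18 = 1411/1332
F_beta = 85/166

85/166


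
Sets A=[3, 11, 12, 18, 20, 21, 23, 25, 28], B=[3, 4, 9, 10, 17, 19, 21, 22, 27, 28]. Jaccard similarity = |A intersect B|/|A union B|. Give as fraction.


A intersect B = [3, 21, 28]
|A intersect B| = 3
A union B = [3, 4, 9, 10, 11, 12, 17, 18, 19, 20, 21, 22, 23, 25, 27, 28]
|A union B| = 16
Jaccard = 3/16 = 3/16

3/16


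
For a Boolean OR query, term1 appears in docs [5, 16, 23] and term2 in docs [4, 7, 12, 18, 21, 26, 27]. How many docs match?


Boolean OR: find union of posting lists
term1 docs: [5, 16, 23]
term2 docs: [4, 7, 12, 18, 21, 26, 27]
Union: [4, 5, 7, 12, 16, 18, 21, 23, 26, 27]
|union| = 10

10


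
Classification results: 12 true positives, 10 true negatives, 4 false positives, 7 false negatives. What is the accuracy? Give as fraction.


Accuracy = (TP + TN) / (TP + TN + FP + FN)
TP + TN = 12 + 10 = 22
Total = 12 + 10 + 4 + 7 = 33
Accuracy = 22 / 33 = 2/3

2/3


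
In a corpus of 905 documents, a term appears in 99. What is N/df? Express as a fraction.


IDF ratio = N / df
= 905 / 99
= 905/99

905/99


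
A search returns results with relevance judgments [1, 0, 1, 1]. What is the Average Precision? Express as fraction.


Computing P@k for each relevant position:
Position 1: relevant, P@1 = 1/1 = 1
Position 2: not relevant
Position 3: relevant, P@3 = 2/3 = 2/3
Position 4: relevant, P@4 = 3/4 = 3/4
Sum of P@k = 1 + 2/3 + 3/4 = 29/12
AP = 29/12 / 3 = 29/36

29/36


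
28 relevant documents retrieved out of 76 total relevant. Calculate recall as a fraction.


Recall = retrieved_relevant / total_relevant
= 28 / 76
= 28 / (28 + 48)
= 7/19

7/19


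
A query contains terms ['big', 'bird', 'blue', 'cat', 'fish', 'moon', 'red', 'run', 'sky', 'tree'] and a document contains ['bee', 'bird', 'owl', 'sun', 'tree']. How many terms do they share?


Query terms: ['big', 'bird', 'blue', 'cat', 'fish', 'moon', 'red', 'run', 'sky', 'tree']
Document terms: ['bee', 'bird', 'owl', 'sun', 'tree']
Common terms: ['bird', 'tree']
Overlap count = 2

2


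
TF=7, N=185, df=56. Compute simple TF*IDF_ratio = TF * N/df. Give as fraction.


TF * (N/df)
= 7 * (185/56)
= 7 * 185/56
= 185/8

185/8


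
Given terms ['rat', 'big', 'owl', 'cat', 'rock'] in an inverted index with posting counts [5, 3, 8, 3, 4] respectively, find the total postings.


Summing posting list sizes:
'rat': 5 postings
'big': 3 postings
'owl': 8 postings
'cat': 3 postings
'rock': 4 postings
Total = 5 + 3 + 8 + 3 + 4 = 23

23


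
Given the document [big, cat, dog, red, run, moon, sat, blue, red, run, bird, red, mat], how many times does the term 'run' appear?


Document has 13 words
Scanning for 'run':
Found at positions: [4, 9]
Count = 2

2


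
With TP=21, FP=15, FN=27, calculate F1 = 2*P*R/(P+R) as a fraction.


F1 = 2 * P * R / (P + R)
P = TP/(TP+FP) = 21/36 = 7/12
R = TP/(TP+FN) = 21/48 = 7/16
2 * P * R = 2 * 7/12 * 7/16 = 49/96
P + R = 7/12 + 7/16 = 49/48
F1 = 49/96 / 49/48 = 1/2

1/2


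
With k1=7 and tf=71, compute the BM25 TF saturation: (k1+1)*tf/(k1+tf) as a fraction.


BM25 TF component = (k1+1)*tf / (k1+tf)
k1 = 7, tf = 71
Numerator = (7+1)*71 = 568
Denominator = 7 + 71 = 78
= 568/78 = 284/39

284/39


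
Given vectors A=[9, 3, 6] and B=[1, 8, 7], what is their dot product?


Dot product = sum of element-wise products
A[0]*B[0] = 9*1 = 9
A[1]*B[1] = 3*8 = 24
A[2]*B[2] = 6*7 = 42
Sum = 9 + 24 + 42 = 75

75


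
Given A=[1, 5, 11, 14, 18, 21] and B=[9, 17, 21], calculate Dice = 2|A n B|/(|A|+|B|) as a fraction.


A intersect B = [21]
|A intersect B| = 1
|A| = 6, |B| = 3
Dice = 2*1 / (6+3)
= 2 / 9 = 2/9

2/9


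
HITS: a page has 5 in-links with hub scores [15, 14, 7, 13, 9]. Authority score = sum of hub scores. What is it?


Authority = sum of hub scores of in-linkers
In-link 1: hub score = 15
In-link 2: hub score = 14
In-link 3: hub score = 7
In-link 4: hub score = 13
In-link 5: hub score = 9
Authority = 15 + 14 + 7 + 13 + 9 = 58

58


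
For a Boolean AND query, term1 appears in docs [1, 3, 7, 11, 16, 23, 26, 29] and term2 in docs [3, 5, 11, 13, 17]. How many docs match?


Boolean AND: find intersection of posting lists
term1 docs: [1, 3, 7, 11, 16, 23, 26, 29]
term2 docs: [3, 5, 11, 13, 17]
Intersection: [3, 11]
|intersection| = 2

2


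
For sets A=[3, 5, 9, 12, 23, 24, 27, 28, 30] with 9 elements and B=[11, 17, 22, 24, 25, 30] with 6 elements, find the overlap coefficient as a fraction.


A intersect B = [24, 30]
|A intersect B| = 2
min(|A|, |B|) = min(9, 6) = 6
Overlap = 2 / 6 = 1/3

1/3


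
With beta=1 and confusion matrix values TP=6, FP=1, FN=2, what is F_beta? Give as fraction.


P = TP/(TP+FP) = 6/7 = 6/7
R = TP/(TP+FN) = 6/8 = 3/4
beta^2 = 1^2 = 1
(1 + beta^2) = 2
Numerator = (1+beta^2)*P*R = 9/7
Denominator = beta^2*P + R = 6/7 + 3/4 = 45/28
F_beta = 4/5

4/5


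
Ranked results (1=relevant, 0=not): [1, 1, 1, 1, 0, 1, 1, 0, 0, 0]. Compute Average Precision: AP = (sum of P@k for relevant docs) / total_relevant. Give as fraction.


Computing P@k for each relevant position:
Position 1: relevant, P@1 = 1/1 = 1
Position 2: relevant, P@2 = 2/2 = 1
Position 3: relevant, P@3 = 3/3 = 1
Position 4: relevant, P@4 = 4/4 = 1
Position 5: not relevant
Position 6: relevant, P@6 = 5/6 = 5/6
Position 7: relevant, P@7 = 6/7 = 6/7
Position 8: not relevant
Position 9: not relevant
Position 10: not relevant
Sum of P@k = 1 + 1 + 1 + 1 + 5/6 + 6/7 = 239/42
AP = 239/42 / 6 = 239/252

239/252


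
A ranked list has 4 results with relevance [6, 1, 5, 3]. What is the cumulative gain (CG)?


Cumulative Gain = sum of relevance scores
Position 1: rel=6, running sum=6
Position 2: rel=1, running sum=7
Position 3: rel=5, running sum=12
Position 4: rel=3, running sum=15
CG = 15

15


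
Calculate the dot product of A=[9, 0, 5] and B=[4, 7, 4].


Dot product = sum of element-wise products
A[0]*B[0] = 9*4 = 36
A[1]*B[1] = 0*7 = 0
A[2]*B[2] = 5*4 = 20
Sum = 36 + 0 + 20 = 56

56


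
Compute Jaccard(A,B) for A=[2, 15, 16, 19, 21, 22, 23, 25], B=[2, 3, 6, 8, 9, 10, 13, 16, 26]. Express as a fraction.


A intersect B = [2, 16]
|A intersect B| = 2
A union B = [2, 3, 6, 8, 9, 10, 13, 15, 16, 19, 21, 22, 23, 25, 26]
|A union B| = 15
Jaccard = 2/15 = 2/15

2/15
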